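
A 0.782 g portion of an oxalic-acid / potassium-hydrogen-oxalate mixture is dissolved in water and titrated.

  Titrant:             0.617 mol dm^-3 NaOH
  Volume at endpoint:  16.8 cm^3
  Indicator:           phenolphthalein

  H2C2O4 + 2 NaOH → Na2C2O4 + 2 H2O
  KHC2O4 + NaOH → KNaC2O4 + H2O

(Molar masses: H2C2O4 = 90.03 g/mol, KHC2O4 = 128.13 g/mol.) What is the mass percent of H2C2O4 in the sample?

n(NaOH) = 0.0168 × 0.617 = 0.0104 mol
Let x = n(H2C2O4), y = n(KHC2O4).
Titrant: 2x + 1y = 0.0104;  mass: 90.03x + 128.13y = 0.782
Solving, x = 3.29 × 10^-3 mol, y = 3.79 × 10^-3 mol
mass of H2C2O4 = 3.29 × 10^-3 × 90.03 = 0.296 g
% H2C2O4 = 0.296 / 0.782 × 100 = 37.8 %

37.8 %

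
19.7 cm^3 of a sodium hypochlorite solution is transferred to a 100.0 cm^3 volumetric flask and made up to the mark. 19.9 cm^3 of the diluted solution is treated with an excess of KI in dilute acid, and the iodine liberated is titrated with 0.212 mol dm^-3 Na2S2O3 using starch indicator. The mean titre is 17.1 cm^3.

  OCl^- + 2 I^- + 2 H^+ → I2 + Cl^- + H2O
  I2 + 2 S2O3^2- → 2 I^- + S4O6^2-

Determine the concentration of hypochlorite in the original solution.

0.462 mol/L

n(S2O3^2-) = 0.0171 × 0.212 = 3.63 × 10^-3 mol
n(I2) = n(S2O3^2-)/2 = 1.81 × 10^-3 mol
n(OCl^-) in the aliquot = 1.81 × 10^-3 mol (1:1 ratio)
[OCl^-]_dilute = 1.81 × 10^-3 / 0.0199 = 0.0911 mol/L
[OCl^-]_original = 0.0911 × 100.0/19.7 = 0.462 mol/L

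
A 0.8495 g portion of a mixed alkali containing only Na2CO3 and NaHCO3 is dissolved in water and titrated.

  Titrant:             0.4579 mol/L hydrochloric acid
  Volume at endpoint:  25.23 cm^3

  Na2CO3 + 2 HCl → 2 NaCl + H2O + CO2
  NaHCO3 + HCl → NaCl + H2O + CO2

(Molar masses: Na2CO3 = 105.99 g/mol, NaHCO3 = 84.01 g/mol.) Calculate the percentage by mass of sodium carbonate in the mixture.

24.35 %

n(HCl) = 0.02523 × 0.4579 = 0.01155 mol
Let x = n(Na2CO3), y = n(NaHCO3).
Titrant: 2x + 1y = 0.01155;  mass: 105.99x + 84.01y = 0.8495
Solving, x = 1.952 × 10^-3 mol, y = 7.650 × 10^-3 mol
mass of Na2CO3 = 1.952 × 10^-3 × 105.99 = 0.2068 g
% Na2CO3 = 0.2068 / 0.8495 × 100 = 24.35 %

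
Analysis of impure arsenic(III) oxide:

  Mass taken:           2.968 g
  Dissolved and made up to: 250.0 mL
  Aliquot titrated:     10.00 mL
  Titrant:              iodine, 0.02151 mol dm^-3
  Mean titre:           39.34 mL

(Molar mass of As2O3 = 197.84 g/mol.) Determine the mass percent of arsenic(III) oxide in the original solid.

As2O3 + 2 I2 + 2 H2O → As2O5 + 4 HI
n(I2) per titration = 0.03934 × 0.02151 = 8.462 × 10^-4 mol
From the 1:2 ratio, n(As2O3) in each aliquot = 1/2 × 8.462 × 10^-4 = 4.231 × 10^-4 mol
n(As2O3) in the whole flask = 4.231 × 10^-4 × 250.0/10.00 = 0.01058 mol
mass of As2O3 = 0.01058 × 197.84 = 2.093 g
% As2O3 = 2.093 / 2.968 × 100 = 70.51 %

70.51 %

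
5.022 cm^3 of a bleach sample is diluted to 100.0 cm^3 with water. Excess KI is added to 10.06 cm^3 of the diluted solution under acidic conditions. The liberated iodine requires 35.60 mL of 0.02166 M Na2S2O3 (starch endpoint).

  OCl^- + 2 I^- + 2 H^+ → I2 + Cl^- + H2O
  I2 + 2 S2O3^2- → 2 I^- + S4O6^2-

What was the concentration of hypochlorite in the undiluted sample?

0.7631 M

n(S2O3^2-) = 0.03560 × 0.02166 = 7.711 × 10^-4 mol
n(I2) = n(S2O3^2-)/2 = 3.855 × 10^-4 mol
n(OCl^-) in the aliquot = 3.855 × 10^-4 mol (1:1 ratio)
[OCl^-]_dilute = 3.855 × 10^-4 / 0.01006 = 0.03832 mol/L
[OCl^-]_original = 0.03832 × 100.0/5.022 = 0.7631 mol/L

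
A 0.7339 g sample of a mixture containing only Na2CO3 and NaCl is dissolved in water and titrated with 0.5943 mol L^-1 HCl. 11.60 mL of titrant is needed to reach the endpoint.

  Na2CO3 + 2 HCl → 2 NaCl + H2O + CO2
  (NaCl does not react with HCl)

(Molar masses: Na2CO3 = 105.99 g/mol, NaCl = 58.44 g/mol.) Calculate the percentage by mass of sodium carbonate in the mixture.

49.78 %

n(HCl) = 0.01160 × 0.5943 = 6.894 × 10^-3 mol
Let x = n(Na2CO3), y = n(NaCl).
Titrant: 2x = 6.894 × 10^-3;  mass: 105.99x + 58.44y = 0.7339
Solving, x = 3.447 × 10^-3 mol, y = 6.307 × 10^-3 mol
mass of Na2CO3 = 3.447 × 10^-3 × 105.99 = 0.3653 g
% Na2CO3 = 0.3653 / 0.7339 × 100 = 49.78 %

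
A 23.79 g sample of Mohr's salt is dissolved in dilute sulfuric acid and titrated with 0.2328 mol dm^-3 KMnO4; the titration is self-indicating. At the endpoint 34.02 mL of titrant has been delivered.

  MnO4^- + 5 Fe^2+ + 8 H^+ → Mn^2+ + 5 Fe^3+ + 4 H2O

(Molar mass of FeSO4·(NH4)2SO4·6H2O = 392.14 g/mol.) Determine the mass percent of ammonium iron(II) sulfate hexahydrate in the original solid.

n(KMnO4) = 0.03402 L × 0.2328 mol/L = 7.920 × 10^-3 mol
From the 5:1 ratio, n(FeSO4·(NH4)2SO4·6H2O) = 5/1 × 7.920 × 10^-3 = 0.03960 mol
mass of FeSO4·(NH4)2SO4·6H2O = 0.03960 × 392.14 g/mol = 15.53 g
% FeSO4·(NH4)2SO4·6H2O = 15.53 / 23.79 × 100 = 65.27 %

65.27 %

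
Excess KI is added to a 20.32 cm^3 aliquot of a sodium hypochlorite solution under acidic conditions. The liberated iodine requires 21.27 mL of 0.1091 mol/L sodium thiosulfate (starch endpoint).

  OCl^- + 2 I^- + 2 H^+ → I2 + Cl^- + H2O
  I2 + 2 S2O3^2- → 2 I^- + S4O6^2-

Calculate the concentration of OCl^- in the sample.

n(S2O3^2-) = 0.02127 × 0.1091 = 2.321 × 10^-3 mol
n(I2) = n(S2O3^2-)/2 = 1.160 × 10^-3 mol
n(OCl^-) in the aliquot = 1.160 × 10^-3 mol (1:1 ratio)
[OCl^-] = 1.160 × 10^-3 / 0.02032 = 0.05710 mol/L

0.05710 mol/L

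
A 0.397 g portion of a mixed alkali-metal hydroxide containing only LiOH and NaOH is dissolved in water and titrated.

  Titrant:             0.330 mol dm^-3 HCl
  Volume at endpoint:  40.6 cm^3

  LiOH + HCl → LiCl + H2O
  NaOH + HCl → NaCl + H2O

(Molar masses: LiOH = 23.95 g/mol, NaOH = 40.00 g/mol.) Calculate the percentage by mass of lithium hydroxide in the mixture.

n(HCl) = 0.0406 × 0.330 = 0.0134 mol
Let x = n(LiOH), y = n(NaOH).
Titrant: 1x + 1y = 0.0134;  mass: 23.95x + 40.00y = 0.397
Solving, x = 8.66 × 10^-3 mol, y = 4.74 × 10^-3 mol
mass of LiOH = 8.66 × 10^-3 × 23.95 = 0.207 g
% LiOH = 0.207 / 0.397 × 100 = 52.2 %

52.2 %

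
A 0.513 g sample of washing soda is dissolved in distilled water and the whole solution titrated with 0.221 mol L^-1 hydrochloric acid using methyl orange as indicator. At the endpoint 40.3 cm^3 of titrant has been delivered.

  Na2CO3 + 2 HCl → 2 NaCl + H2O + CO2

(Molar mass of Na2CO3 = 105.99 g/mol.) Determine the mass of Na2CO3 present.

0.472 g

n(HCl) = 0.0403 L × 0.221 mol/L = 8.91 × 10^-3 mol
From the 1:2 ratio, n(Na2CO3) = 1/2 × 8.91 × 10^-3 = 4.45 × 10^-3 mol
mass of Na2CO3 = 4.45 × 10^-3 × 105.99 g/mol = 0.472 g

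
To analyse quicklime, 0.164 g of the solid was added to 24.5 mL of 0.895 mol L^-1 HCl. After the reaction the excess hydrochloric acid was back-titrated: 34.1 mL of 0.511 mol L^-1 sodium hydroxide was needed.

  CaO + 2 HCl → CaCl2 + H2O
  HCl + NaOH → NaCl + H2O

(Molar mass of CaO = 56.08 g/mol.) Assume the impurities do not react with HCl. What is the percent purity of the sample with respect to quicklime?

n(HCl) added = 0.0245 × 0.895 = 0.0219 mol
n(NaOH) used in back-titration = 0.0341 × 0.511 = 0.0174 mol
n(HCl) left over = 0.0174 mol (1:1 ratio)
n(HCl) consumed by analyte = 0.0219 − 0.0174 = 4.50 × 10^-3 mol
From the 1:2 ratio, n(CaO) = 1/2 × 4.50 × 10^-3 = 2.25 × 10^-3 mol
mass of CaO = 2.25 × 10^-3 × 56.08 = 0.126 g
% CaO = 0.126 / 0.164 × 100 = 77.0 %

77.0 %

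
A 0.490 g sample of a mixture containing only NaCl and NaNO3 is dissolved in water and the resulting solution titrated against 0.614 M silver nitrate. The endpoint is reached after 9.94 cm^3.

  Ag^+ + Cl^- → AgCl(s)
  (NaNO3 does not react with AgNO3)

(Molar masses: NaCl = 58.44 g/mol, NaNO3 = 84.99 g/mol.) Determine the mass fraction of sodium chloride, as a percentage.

n(AgNO3) = 0.00994 × 0.614 = 6.10 × 10^-3 mol
Let x = n(NaCl), y = n(NaNO3).
Titrant: 1x = 6.10 × 10^-3;  mass: 58.44x + 84.99y = 0.490
Solving, x = 6.10 × 10^-3 mol, y = 1.57 × 10^-3 mol
mass of NaCl = 6.10 × 10^-3 × 58.44 = 0.357 g
% NaCl = 0.357 / 0.490 × 100 = 72.8 %

72.8 %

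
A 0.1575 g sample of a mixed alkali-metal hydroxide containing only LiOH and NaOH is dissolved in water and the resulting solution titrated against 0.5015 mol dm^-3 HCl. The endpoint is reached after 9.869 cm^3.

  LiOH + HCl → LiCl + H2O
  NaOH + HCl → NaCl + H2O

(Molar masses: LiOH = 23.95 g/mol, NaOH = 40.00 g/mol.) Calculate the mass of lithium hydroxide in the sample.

0.06039 g

n(HCl) = 0.009869 × 0.5015 = 4.949 × 10^-3 mol
Let x = n(LiOH), y = n(NaOH).
Titrant: 1x + 1y = 4.949 × 10^-3;  mass: 23.95x + 40.00y = 0.1575
Solving, x = 2.522 × 10^-3 mol, y = 2.428 × 10^-3 mol
mass of LiOH = 2.522 × 10^-3 × 23.95 = 0.06039 g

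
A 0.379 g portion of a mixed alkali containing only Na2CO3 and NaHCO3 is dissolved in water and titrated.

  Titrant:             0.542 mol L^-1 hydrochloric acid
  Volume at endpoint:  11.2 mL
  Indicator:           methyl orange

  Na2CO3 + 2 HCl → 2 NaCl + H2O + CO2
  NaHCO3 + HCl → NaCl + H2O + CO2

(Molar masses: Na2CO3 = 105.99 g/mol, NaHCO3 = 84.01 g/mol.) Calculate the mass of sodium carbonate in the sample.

n(HCl) = 0.0112 × 0.542 = 6.07 × 10^-3 mol
Let x = n(Na2CO3), y = n(NaHCO3).
Titrant: 2x + 1y = 6.07 × 10^-3;  mass: 105.99x + 84.01y = 0.379
Solving, x = 2.11 × 10^-3 mol, y = 1.85 × 10^-3 mol
mass of Na2CO3 = 2.11 × 10^-3 × 105.99 = 0.224 g

0.224 g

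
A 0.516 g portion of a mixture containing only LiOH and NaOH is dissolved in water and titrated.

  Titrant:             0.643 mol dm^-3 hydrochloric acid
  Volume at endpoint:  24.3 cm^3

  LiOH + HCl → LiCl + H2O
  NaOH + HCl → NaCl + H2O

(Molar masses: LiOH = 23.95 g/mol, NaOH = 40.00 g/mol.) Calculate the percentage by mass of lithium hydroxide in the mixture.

n(HCl) = 0.0243 × 0.643 = 0.0156 mol
Let x = n(LiOH), y = n(NaOH).
Titrant: 1x + 1y = 0.0156;  mass: 23.95x + 40.00y = 0.516
Solving, x = 6.79 × 10^-3 mol, y = 8.83 × 10^-3 mol
mass of LiOH = 6.79 × 10^-3 × 23.95 = 0.163 g
% LiOH = 0.163 / 0.516 × 100 = 31.5 %

31.5 %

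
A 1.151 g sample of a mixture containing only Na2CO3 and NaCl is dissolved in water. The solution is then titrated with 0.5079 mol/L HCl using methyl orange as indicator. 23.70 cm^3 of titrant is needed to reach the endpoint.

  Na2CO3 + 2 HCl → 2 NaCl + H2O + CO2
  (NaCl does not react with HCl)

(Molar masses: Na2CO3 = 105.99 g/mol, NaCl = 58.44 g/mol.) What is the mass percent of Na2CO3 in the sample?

n(HCl) = 0.02370 × 0.5079 = 0.01204 mol
Let x = n(Na2CO3), y = n(NaCl).
Titrant: 2x = 0.01204;  mass: 105.99x + 58.44y = 1.151
Solving, x = 6.019 × 10^-3 mol, y = 8.780 × 10^-3 mol
mass of Na2CO3 = 6.019 × 10^-3 × 105.99 = 0.6379 g
% Na2CO3 = 0.6379 / 1.151 × 100 = 55.42 %

55.42 %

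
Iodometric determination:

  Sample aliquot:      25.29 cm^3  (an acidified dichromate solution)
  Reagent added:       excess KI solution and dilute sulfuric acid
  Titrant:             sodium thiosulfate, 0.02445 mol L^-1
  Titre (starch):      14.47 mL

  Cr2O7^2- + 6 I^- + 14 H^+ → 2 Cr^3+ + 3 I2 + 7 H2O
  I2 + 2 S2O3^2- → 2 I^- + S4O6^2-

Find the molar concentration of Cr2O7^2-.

n(S2O3^2-) = 0.01447 × 0.02445 = 3.538 × 10^-4 mol
n(I2) = n(S2O3^2-)/2 = 1.769 × 10^-4 mol
From the 1:3 ratio, n(Cr2O7^2-) in the aliquot = 1/3 × 1.769 × 10^-4 = 5.897 × 10^-5 mol
[Cr2O7^2-] = 5.897 × 10^-5 / 0.02529 = 0.002332 mol/L

0.002332 mol/L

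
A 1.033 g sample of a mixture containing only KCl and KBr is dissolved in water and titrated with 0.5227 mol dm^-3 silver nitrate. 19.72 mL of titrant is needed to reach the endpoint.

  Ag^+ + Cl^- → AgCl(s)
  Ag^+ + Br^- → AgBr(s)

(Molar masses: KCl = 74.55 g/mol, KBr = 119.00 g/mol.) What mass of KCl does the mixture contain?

0.3247 g

n(AgNO3) = 0.01972 × 0.5227 = 0.01031 mol
Let x = n(KCl), y = n(KBr).
Titrant: 1x + 1y = 0.01031;  mass: 74.55x + 119.00y = 1.033
Solving, x = 4.356 × 10^-3 mol, y = 5.952 × 10^-3 mol
mass of KCl = 4.356 × 10^-3 × 74.55 = 0.3247 g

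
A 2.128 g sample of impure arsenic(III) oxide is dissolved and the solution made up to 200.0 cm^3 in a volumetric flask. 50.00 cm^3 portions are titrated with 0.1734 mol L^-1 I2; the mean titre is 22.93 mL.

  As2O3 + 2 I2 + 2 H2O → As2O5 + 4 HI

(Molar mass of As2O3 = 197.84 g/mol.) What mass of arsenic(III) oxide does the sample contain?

1.573 g

n(I2) per titration = 0.02293 × 0.1734 = 3.976 × 10^-3 mol
From the 1:2 ratio, n(As2O3) in each aliquot = 1/2 × 3.976 × 10^-3 = 1.988 × 10^-3 mol
n(As2O3) in the whole flask = 1.988 × 10^-3 × 200.0/50.00 = 7.952 × 10^-3 mol
mass of As2O3 = 7.952 × 10^-3 × 197.84 = 1.573 g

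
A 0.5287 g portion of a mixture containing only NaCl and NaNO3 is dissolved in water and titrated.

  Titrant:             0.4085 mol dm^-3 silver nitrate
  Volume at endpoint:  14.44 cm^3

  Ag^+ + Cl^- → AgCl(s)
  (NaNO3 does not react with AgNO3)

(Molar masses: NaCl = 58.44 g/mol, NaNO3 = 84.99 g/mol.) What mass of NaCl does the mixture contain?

n(AgNO3) = 0.01444 × 0.4085 = 5.899 × 10^-3 mol
Let x = n(NaCl), y = n(NaNO3).
Titrant: 1x = 5.899 × 10^-3;  mass: 58.44x + 84.99y = 0.5287
Solving, x = 5.899 × 10^-3 mol, y = 2.165 × 10^-3 mol
mass of NaCl = 5.899 × 10^-3 × 58.44 = 0.3447 g

0.3447 g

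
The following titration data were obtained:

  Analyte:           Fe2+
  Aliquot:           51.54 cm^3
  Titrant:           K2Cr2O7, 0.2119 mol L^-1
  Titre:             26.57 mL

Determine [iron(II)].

Cr2O7^2- + 6 Fe^2+ + 14 H^+ → 2 Cr^3+ + 6 Fe^3+ + 7 H2O
n(K2Cr2O7) = 0.02657 L × 0.2119 mol/L = 5.630 × 10^-3 mol
From the 6:1 mole ratio, n(Fe2+) = 6/1 × 5.630 × 10^-3 = 0.03378 mol
[Fe2+] = 0.03378 mol / 0.05154 L = 0.6554 mol/L

0.6554 mol/L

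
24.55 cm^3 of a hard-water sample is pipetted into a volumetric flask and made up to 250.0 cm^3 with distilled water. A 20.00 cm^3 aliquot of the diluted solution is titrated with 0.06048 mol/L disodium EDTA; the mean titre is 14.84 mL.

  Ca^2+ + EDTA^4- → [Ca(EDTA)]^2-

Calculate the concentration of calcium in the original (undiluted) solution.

n(EDTA) = 0.01484 × 0.06048 = 8.975 × 10^-4 mol
n(Ca2+) in the aliquot = 8.975 × 10^-4 mol (1:1 ratio)
[Ca2+]_dilute = 8.975 × 10^-4 / 0.02000 = 0.04488 mol/L
Dilution factor = 250.0 / 24.55 = 10.18
[Ca2+]_stock = 0.04488 × 10.18 = 0.4570 mol/L

0.4570 mol/L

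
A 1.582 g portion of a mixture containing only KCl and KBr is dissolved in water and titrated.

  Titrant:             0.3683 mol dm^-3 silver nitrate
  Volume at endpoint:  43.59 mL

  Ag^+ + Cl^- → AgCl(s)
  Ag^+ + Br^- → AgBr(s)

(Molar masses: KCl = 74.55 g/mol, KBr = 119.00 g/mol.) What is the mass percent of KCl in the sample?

n(AgNO3) = 0.04359 × 0.3683 = 0.01605 mol
Let x = n(KCl), y = n(KBr).
Titrant: 1x + 1y = 0.01605;  mass: 74.55x + 119.00y = 1.582
Solving, x = 7.389 × 10^-3 mol, y = 8.665 × 10^-3 mol
mass of KCl = 7.389 × 10^-3 × 74.55 = 0.5509 g
% KCl = 0.5509 / 1.582 × 100 = 34.82 %

34.82 %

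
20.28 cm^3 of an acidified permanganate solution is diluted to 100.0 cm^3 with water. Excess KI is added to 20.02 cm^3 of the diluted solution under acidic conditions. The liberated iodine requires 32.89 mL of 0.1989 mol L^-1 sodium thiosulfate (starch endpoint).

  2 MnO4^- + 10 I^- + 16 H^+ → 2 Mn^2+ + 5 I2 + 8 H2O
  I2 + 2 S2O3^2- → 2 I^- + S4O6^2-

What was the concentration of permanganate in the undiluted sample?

0.3223 mol/L

n(S2O3^2-) = 0.03289 × 0.1989 = 6.542 × 10^-3 mol
n(I2) = n(S2O3^2-)/2 = 3.271 × 10^-3 mol
From the 2:5 ratio, n(MnO4^-) in the aliquot = 2/5 × 3.271 × 10^-3 = 1.308 × 10^-3 mol
[MnO4^-]_dilute = 1.308 × 10^-3 / 0.02002 = 0.06535 mol/L
[MnO4^-]_original = 0.06535 × 100.0/20.28 = 0.3223 mol/L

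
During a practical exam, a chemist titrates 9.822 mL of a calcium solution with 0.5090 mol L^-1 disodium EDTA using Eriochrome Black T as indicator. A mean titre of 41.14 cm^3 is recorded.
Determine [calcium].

Ca^2+ + EDTA^4- → [Ca(EDTA)]^2-
n(EDTA) = 0.04114 L × 0.5090 mol/L = 0.02094 mol
n(Ca2+) = 0.02094 mol (1:1 mole ratio)
[Ca2+] = 0.02094 mol / 0.009822 L = 2.132 mol/L

2.132 mol/L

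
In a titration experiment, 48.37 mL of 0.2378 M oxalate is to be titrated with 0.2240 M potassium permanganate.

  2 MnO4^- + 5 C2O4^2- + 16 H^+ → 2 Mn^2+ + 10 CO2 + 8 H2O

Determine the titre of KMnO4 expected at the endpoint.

n(C2O4^2-) = 0.04837 L × 0.2378 mol/L = 0.01150 mol
From the 2:5 stoichiometry, n(KMnO4) = 2/5 × 0.01150 = 4.601 × 10^-3 mol
V(KMnO4) = 4.601 × 10^-3 mol / 0.2240 mol/L = 0.02054 L = 20.54 mL

20.54 mL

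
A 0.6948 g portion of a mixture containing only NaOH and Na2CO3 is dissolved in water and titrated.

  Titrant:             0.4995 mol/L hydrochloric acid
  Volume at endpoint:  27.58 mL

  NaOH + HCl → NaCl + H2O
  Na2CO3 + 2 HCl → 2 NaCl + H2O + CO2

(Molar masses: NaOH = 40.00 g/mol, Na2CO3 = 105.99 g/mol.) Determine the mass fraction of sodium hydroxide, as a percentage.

n(HCl) = 0.02758 × 0.4995 = 0.01378 mol
Let x = n(NaOH), y = n(Na2CO3).
Titrant: 1x + 2y = 0.01378;  mass: 40.00x + 105.99y = 0.6948
Solving, x = 2.714 × 10^-3 mol, y = 5.531 × 10^-3 mol
mass of NaOH = 2.714 × 10^-3 × 40.00 = 0.1086 g
% NaOH = 0.1086 / 0.6948 × 100 = 15.63 %

15.63 %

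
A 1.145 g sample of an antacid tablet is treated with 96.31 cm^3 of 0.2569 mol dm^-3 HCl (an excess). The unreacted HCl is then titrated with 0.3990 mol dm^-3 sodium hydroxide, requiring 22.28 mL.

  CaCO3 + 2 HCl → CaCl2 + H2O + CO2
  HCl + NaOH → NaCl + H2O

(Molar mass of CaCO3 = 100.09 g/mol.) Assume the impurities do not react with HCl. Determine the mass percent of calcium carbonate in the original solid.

69.29 %

n(HCl) added = 0.09631 × 0.2569 = 0.02474 mol
n(NaOH) used in back-titration = 0.02228 × 0.3990 = 8.890 × 10^-3 mol
n(HCl) left over = 8.890 × 10^-3 mol (1:1 ratio)
n(HCl) consumed by analyte = 0.02474 − 8.890 × 10^-3 = 0.01585 mol
From the 1:2 ratio, n(CaCO3) = 1/2 × 0.01585 = 7.926 × 10^-3 mol
mass of CaCO3 = 7.926 × 10^-3 × 100.09 = 0.7933 g
% CaCO3 = 0.7933 / 1.145 × 100 = 69.29 %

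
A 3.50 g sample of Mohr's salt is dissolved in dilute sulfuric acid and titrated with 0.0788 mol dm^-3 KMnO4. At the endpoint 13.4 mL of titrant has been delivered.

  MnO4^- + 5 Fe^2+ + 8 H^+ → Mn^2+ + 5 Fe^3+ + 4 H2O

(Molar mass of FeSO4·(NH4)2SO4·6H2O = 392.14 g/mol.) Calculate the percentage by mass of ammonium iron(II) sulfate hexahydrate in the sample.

59.2 %

n(KMnO4) = 0.0134 L × 0.0788 mol/L = 1.06 × 10^-3 mol
From the 5:1 ratio, n(FeSO4·(NH4)2SO4·6H2O) = 5/1 × 1.06 × 10^-3 = 5.28 × 10^-3 mol
mass of FeSO4·(NH4)2SO4·6H2O = 5.28 × 10^-3 × 392.14 g/mol = 2.07 g
% FeSO4·(NH4)2SO4·6H2O = 2.07 / 3.50 × 100 = 59.2 %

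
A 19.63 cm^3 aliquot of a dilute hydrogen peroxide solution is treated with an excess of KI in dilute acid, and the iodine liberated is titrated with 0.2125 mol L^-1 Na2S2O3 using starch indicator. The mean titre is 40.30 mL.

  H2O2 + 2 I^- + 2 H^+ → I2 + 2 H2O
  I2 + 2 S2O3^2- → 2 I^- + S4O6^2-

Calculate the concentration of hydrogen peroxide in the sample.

0.2181 mol/L

n(S2O3^2-) = 0.04030 × 0.2125 = 8.564 × 10^-3 mol
n(I2) = n(S2O3^2-)/2 = 4.282 × 10^-3 mol
n(H2O2) in the aliquot = 4.282 × 10^-3 mol (1:1 ratio)
[H2O2] = 4.282 × 10^-3 / 0.01963 = 0.2181 mol/L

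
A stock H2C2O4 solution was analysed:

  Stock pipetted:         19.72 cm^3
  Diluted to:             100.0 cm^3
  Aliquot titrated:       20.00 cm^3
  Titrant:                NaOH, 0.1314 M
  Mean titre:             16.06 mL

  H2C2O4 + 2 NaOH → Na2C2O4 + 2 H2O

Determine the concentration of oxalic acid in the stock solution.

0.2675 M

n(NaOH) = 0.01606 × 0.1314 = 2.110 × 10^-3 mol
From the 1:2 ratio, n(H2C2O4) in the aliquot = 1/2 × 2.110 × 10^-3 = 1.055 × 10^-3 mol
[H2C2O4]_dilute = 1.055 × 10^-3 / 0.02000 = 0.05276 mol/L
Dilution factor = 100.0 / 19.72 = 5.071
[H2C2O4]_stock = 0.05276 × 5.071 = 0.2675 mol/L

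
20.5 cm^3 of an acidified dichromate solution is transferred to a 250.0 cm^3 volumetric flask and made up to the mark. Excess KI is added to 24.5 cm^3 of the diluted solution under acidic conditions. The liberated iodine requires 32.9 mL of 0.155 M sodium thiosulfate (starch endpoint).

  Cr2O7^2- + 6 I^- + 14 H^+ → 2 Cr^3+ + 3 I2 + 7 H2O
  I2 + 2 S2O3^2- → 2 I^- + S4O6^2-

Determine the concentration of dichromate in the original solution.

n(S2O3^2-) = 0.0329 × 0.155 = 5.10 × 10^-3 mol
n(I2) = n(S2O3^2-)/2 = 2.55 × 10^-3 mol
From the 1:3 ratio, n(Cr2O7^2-) in the aliquot = 1/3 × 2.55 × 10^-3 = 8.50 × 10^-4 mol
[Cr2O7^2-]_dilute = 8.50 × 10^-4 / 0.0245 = 0.0347 mol/L
[Cr2O7^2-]_original = 0.0347 × 250.0/20.5 = 0.423 mol/L

0.423 M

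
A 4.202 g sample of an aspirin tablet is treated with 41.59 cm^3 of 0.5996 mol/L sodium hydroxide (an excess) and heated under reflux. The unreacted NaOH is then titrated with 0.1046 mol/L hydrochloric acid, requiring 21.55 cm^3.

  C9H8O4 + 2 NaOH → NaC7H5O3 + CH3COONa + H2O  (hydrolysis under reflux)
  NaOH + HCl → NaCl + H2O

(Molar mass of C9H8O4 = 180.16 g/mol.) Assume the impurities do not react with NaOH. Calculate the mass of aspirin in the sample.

n(NaOH) added = 0.04159 × 0.5996 = 0.02494 mol
n(HCl) used in back-titration = 0.02155 × 0.1046 = 2.254 × 10^-3 mol
n(NaOH) left over = 2.254 × 10^-3 mol (1:1 ratio)
n(NaOH) consumed by analyte = 0.02494 − 2.254 × 10^-3 = 0.02268 mol
From the 1:2 ratio, n(C9H8O4) = 1/2 × 0.02268 = 0.01134 mol
mass of C9H8O4 = 0.01134 × 180.16 = 2.043 g

2.043 g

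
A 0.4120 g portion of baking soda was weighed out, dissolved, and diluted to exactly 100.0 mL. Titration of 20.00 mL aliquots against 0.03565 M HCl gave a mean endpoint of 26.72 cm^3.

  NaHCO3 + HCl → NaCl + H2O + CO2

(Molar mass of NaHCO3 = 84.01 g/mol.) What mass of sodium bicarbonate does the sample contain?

0.4001 g

n(HCl) per titration = 0.02672 × 0.03565 = 9.526 × 10^-4 mol
n(NaHCO3) in each aliquot = 9.526 × 10^-4 mol (1:1 ratio)
n(NaHCO3) in the whole flask = 9.526 × 10^-4 × 100.0/20.00 = 4.763 × 10^-3 mol
mass of NaHCO3 = 4.763 × 10^-3 × 84.01 = 0.4001 g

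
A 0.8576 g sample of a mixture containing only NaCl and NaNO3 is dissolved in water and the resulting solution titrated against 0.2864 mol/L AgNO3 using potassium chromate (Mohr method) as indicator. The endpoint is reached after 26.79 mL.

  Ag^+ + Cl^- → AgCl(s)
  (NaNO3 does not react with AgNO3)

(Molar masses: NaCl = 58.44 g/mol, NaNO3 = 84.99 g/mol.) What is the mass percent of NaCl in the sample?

52.28 %

n(AgNO3) = 0.02679 × 0.2864 = 7.673 × 10^-3 mol
Let x = n(NaCl), y = n(NaNO3).
Titrant: 1x = 7.673 × 10^-3;  mass: 58.44x + 84.99y = 0.8576
Solving, x = 7.673 × 10^-3 mol, y = 4.815 × 10^-3 mol
mass of NaCl = 7.673 × 10^-3 × 58.44 = 0.4484 g
% NaCl = 0.4484 / 0.8576 × 100 = 52.28 %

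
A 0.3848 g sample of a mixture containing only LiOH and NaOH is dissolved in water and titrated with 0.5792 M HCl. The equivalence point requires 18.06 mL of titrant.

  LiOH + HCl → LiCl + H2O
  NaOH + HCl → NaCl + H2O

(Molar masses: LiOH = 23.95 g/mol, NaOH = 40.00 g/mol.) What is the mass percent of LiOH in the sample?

13.04 %

n(HCl) = 0.01806 × 0.5792 = 0.01046 mol
Let x = n(LiOH), y = n(NaOH).
Titrant: 1x + 1y = 0.01046;  mass: 23.95x + 40.00y = 0.3848
Solving, x = 2.094 × 10^-3 mol, y = 8.366 × 10^-3 mol
mass of LiOH = 2.094 × 10^-3 × 23.95 = 0.05016 g
% LiOH = 0.05016 / 0.3848 × 100 = 13.04 %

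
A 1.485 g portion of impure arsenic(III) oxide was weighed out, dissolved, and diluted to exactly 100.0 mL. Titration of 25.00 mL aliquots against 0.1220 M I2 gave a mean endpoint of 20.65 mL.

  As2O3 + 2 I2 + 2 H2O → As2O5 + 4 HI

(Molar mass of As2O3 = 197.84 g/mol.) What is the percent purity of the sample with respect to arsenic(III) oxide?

67.13 %

n(I2) per titration = 0.02065 × 0.1220 = 2.519 × 10^-3 mol
From the 1:2 ratio, n(As2O3) in each aliquot = 1/2 × 2.519 × 10^-3 = 1.260 × 10^-3 mol
n(As2O3) in the whole flask = 1.260 × 10^-3 × 100.0/25.00 = 5.039 × 10^-3 mol
mass of As2O3 = 5.039 × 10^-3 × 197.84 = 0.9968 g
% As2O3 = 0.9968 / 1.485 × 100 = 67.13 %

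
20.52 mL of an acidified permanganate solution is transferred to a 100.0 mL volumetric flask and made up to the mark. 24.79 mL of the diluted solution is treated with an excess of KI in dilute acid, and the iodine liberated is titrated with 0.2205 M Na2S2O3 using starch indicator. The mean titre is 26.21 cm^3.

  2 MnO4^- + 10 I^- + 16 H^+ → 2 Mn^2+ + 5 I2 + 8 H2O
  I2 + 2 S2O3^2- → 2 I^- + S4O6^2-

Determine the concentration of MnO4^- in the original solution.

n(S2O3^2-) = 0.02621 × 0.2205 = 5.779 × 10^-3 mol
n(I2) = n(S2O3^2-)/2 = 2.890 × 10^-3 mol
From the 2:5 ratio, n(MnO4^-) in the aliquot = 2/5 × 2.890 × 10^-3 = 1.156 × 10^-3 mol
[MnO4^-]_dilute = 1.156 × 10^-3 / 0.02479 = 0.04663 mol/L
[MnO4^-]_original = 0.04663 × 100.0/20.52 = 0.2272 mol/L

0.2272 M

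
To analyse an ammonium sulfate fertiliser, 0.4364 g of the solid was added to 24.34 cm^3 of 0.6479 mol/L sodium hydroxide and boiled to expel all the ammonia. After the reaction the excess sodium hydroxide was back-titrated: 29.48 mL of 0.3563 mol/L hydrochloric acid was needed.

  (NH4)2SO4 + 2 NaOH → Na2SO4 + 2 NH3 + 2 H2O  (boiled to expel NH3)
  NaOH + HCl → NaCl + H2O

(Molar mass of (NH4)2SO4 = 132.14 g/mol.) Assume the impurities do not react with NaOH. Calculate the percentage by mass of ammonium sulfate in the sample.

79.73 %

n(NaOH) added = 0.02434 × 0.6479 = 0.01577 mol
n(HCl) used in back-titration = 0.02948 × 0.3563 = 0.01050 mol
n(NaOH) left over = 0.01050 mol (1:1 ratio)
n(NaOH) consumed by analyte = 0.01577 − 0.01050 = 5.266 × 10^-3 mol
From the 1:2 ratio, n((NH4)2SO4) = 1/2 × 5.266 × 10^-3 = 2.633 × 10^-3 mol
mass of (NH4)2SO4 = 2.633 × 10^-3 × 132.14 = 0.3479 g
% (NH4)2SO4 = 0.3479 / 0.4364 × 100 = 79.73 %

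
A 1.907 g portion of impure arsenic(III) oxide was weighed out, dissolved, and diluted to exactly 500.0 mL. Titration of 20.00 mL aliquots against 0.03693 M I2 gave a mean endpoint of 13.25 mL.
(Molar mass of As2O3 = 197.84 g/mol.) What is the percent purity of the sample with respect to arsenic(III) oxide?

As2O3 + 2 I2 + 2 H2O → As2O5 + 4 HI
n(I2) per titration = 0.01325 × 0.03693 = 4.893 × 10^-4 mol
From the 1:2 ratio, n(As2O3) in each aliquot = 1/2 × 4.893 × 10^-4 = 2.447 × 10^-4 mol
n(As2O3) in the whole flask = 2.447 × 10^-4 × 500.0/20.00 = 6.117 × 10^-3 mol
mass of As2O3 = 6.117 × 10^-3 × 197.84 = 1.210 g
% As2O3 = 1.210 / 1.907 × 100 = 63.46 %

63.46 %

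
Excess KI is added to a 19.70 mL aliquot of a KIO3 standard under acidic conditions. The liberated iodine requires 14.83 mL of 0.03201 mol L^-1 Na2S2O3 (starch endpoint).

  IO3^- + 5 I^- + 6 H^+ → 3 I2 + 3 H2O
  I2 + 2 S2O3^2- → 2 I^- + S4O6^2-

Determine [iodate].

n(S2O3^2-) = 0.01483 × 0.03201 = 4.747 × 10^-4 mol
n(I2) = n(S2O3^2-)/2 = 2.374 × 10^-4 mol
From the 1:3 ratio, n(IO3^-) in the aliquot = 1/3 × 2.374 × 10^-4 = 7.912 × 10^-5 mol
[IO3^-] = 7.912 × 10^-5 / 0.01970 = 0.004016 mol/L

0.004016 mol/L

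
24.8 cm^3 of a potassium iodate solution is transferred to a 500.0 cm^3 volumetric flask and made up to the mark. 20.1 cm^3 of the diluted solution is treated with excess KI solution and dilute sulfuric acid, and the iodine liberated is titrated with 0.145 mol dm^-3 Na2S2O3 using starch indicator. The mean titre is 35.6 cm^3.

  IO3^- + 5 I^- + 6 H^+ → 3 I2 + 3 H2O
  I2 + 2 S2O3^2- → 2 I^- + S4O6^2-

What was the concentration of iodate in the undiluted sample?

n(S2O3^2-) = 0.0356 × 0.145 = 5.16 × 10^-3 mol
n(I2) = n(S2O3^2-)/2 = 2.58 × 10^-3 mol
From the 1:3 ratio, n(IO3^-) in the aliquot = 1/3 × 2.58 × 10^-3 = 8.60 × 10^-4 mol
[IO3^-]_dilute = 8.60 × 10^-4 / 0.0201 = 0.0428 mol/L
[IO3^-]_original = 0.0428 × 500.0/24.8 = 0.863 mol/L

0.863 mol/L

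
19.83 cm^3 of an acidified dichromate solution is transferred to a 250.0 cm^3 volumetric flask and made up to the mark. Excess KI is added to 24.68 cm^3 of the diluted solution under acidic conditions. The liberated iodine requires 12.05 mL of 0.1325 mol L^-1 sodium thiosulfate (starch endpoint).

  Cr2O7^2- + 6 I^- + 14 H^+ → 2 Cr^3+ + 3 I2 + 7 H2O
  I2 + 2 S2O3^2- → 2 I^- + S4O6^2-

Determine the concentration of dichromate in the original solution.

n(S2O3^2-) = 0.01205 × 0.1325 = 1.597 × 10^-3 mol
n(I2) = n(S2O3^2-)/2 = 7.983 × 10^-4 mol
From the 1:3 ratio, n(Cr2O7^2-) in the aliquot = 1/3 × 7.983 × 10^-4 = 2.661 × 10^-4 mol
[Cr2O7^2-]_dilute = 2.661 × 10^-4 / 0.02468 = 0.01078 mol/L
[Cr2O7^2-]_original = 0.01078 × 250.0/19.83 = 0.1359 mol/L

0.1359 mol/L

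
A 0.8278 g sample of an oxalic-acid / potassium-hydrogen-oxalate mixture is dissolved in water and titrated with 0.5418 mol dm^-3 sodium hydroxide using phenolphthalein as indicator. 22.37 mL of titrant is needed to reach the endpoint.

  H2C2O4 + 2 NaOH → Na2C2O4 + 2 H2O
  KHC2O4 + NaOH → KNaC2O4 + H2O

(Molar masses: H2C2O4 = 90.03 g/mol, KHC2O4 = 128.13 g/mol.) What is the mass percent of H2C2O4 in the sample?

47.44 %

n(NaOH) = 0.02237 × 0.5418 = 0.01212 mol
Let x = n(H2C2O4), y = n(KHC2O4).
Titrant: 2x + 1y = 0.01212;  mass: 90.03x + 128.13y = 0.8278
Solving, x = 4.362 × 10^-3 mol, y = 3.395 × 10^-3 mol
mass of H2C2O4 = 4.362 × 10^-3 × 90.03 = 0.3927 g
% H2C2O4 = 0.3927 / 0.8278 × 100 = 47.44 %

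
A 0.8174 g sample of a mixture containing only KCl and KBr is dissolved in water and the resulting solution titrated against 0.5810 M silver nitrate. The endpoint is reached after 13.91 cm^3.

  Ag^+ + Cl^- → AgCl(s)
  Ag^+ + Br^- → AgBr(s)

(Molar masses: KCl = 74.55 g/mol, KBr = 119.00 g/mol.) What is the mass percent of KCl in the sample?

29.61 %

n(AgNO3) = 0.01391 × 0.5810 = 8.082 × 10^-3 mol
Let x = n(KCl), y = n(KBr).
Titrant: 1x + 1y = 8.082 × 10^-3;  mass: 74.55x + 119.00y = 0.8174
Solving, x = 3.247 × 10^-3 mol, y = 4.835 × 10^-3 mol
mass of KCl = 3.247 × 10^-3 × 74.55 = 0.2421 g
% KCl = 0.2421 / 0.8174 × 100 = 29.61 %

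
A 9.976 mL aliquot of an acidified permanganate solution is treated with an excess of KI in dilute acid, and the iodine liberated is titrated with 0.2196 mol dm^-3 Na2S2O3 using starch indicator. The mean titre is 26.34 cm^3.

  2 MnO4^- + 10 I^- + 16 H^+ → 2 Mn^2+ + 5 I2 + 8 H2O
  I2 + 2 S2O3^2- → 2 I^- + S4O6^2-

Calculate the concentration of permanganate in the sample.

0.1160 mol/L

n(S2O3^2-) = 0.02634 × 0.2196 = 5.784 × 10^-3 mol
n(I2) = n(S2O3^2-)/2 = 2.892 × 10^-3 mol
From the 2:5 ratio, n(MnO4^-) in the aliquot = 2/5 × 2.892 × 10^-3 = 1.157 × 10^-3 mol
[MnO4^-] = 1.157 × 10^-3 / 0.009976 = 0.1160 mol/L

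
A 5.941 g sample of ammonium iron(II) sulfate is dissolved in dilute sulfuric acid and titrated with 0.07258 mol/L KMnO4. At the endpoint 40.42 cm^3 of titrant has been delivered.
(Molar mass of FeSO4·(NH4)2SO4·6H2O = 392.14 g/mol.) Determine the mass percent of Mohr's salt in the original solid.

96.82 %

MnO4^- + 5 Fe^2+ + 8 H^+ → Mn^2+ + 5 Fe^3+ + 4 H2O
n(KMnO4) = 0.04042 L × 0.07258 mol/L = 2.934 × 10^-3 mol
From the 5:1 ratio, n(FeSO4·(NH4)2SO4·6H2O) = 5/1 × 2.934 × 10^-3 = 0.01467 mol
mass of FeSO4·(NH4)2SO4·6H2O = 0.01467 × 392.14 g/mol = 5.752 g
% FeSO4·(NH4)2SO4·6H2O = 5.752 / 5.941 × 100 = 96.82 %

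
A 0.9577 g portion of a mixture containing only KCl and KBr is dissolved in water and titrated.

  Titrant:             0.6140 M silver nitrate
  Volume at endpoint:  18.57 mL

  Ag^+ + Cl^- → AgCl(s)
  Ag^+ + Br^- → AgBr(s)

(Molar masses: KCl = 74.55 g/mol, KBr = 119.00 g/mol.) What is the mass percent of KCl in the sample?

69.90 %

n(AgNO3) = 0.01857 × 0.6140 = 0.01140 mol
Let x = n(KCl), y = n(KBr).
Titrant: 1x + 1y = 0.01140;  mass: 74.55x + 119.00y = 0.9577
Solving, x = 8.979 × 10^-3 mol, y = 2.423 × 10^-3 mol
mass of KCl = 8.979 × 10^-3 × 74.55 = 0.6694 g
% KCl = 0.6694 / 0.9577 × 100 = 69.90 %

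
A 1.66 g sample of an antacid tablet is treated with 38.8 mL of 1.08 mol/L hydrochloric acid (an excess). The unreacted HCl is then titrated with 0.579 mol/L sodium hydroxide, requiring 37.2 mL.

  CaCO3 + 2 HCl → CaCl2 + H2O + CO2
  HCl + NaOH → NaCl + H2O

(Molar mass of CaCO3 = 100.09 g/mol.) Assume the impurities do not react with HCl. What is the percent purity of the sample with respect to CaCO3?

n(HCl) added = 0.0388 × 1.08 = 0.0419 mol
n(NaOH) used in back-titration = 0.0372 × 0.579 = 0.0215 mol
n(HCl) left over = 0.0215 mol (1:1 ratio)
n(HCl) consumed by analyte = 0.0419 − 0.0215 = 0.0204 mol
From the 1:2 ratio, n(CaCO3) = 1/2 × 0.0204 = 0.0102 mol
mass of CaCO3 = 0.0102 × 100.09 = 1.02 g
% CaCO3 = 1.02 / 1.66 × 100 = 61.4 %

61.4 %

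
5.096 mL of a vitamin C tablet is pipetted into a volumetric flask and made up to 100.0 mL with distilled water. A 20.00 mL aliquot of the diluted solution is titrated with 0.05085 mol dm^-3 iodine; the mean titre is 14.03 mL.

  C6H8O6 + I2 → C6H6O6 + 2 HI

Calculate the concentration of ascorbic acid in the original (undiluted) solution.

n(I2) = 0.01403 × 0.05085 = 7.134 × 10^-4 mol
n(C6H8O6) in the aliquot = 7.134 × 10^-4 mol (1:1 ratio)
[C6H8O6]_dilute = 7.134 × 10^-4 / 0.02000 = 0.03567 mol/L
Dilution factor = 100.0 / 5.096 = 19.62
[C6H8O6]_stock = 0.03567 × 19.62 = 0.7000 mol/L

0.7000 mol/L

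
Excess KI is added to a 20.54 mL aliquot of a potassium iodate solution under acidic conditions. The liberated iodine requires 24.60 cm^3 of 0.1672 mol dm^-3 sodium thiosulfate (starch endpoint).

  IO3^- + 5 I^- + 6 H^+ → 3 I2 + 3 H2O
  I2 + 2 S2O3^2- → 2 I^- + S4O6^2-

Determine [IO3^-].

0.03337 mol/L

n(S2O3^2-) = 0.02460 × 0.1672 = 4.113 × 10^-3 mol
n(I2) = n(S2O3^2-)/2 = 2.057 × 10^-3 mol
From the 1:3 ratio, n(IO3^-) in the aliquot = 1/3 × 2.057 × 10^-3 = 6.855 × 10^-4 mol
[IO3^-] = 6.855 × 10^-4 / 0.02054 = 0.03337 mol/L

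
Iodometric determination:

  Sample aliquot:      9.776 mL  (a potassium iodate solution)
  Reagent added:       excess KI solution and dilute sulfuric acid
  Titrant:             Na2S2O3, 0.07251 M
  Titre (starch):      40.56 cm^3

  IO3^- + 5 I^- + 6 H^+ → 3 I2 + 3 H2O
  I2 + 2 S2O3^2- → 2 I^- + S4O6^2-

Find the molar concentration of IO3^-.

n(S2O3^2-) = 0.04056 × 0.07251 = 2.941 × 10^-3 mol
n(I2) = n(S2O3^2-)/2 = 1.471 × 10^-3 mol
From the 1:3 ratio, n(IO3^-) in the aliquot = 1/3 × 1.471 × 10^-3 = 4.902 × 10^-4 mol
[IO3^-] = 4.902 × 10^-4 / 0.009776 = 0.05014 mol/L

0.05014 M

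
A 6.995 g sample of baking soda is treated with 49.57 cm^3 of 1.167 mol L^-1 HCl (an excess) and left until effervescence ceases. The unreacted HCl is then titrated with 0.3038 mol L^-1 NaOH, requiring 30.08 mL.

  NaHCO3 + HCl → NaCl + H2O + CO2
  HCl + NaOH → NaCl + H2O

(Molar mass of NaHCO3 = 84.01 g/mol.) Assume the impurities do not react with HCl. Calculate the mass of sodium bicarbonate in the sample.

n(HCl) added = 0.04957 × 1.167 = 0.05785 mol
n(NaOH) used in back-titration = 0.03008 × 0.3038 = 9.138 × 10^-3 mol
n(HCl) left over = 9.138 × 10^-3 mol (1:1 ratio)
n(HCl) consumed by analyte = 0.05785 − 9.138 × 10^-3 = 0.04871 mol
n(NaHCO3) = 0.04871 mol (1:1 ratio)
mass of NaHCO3 = 0.04871 × 84.01 = 4.092 g

4.092 g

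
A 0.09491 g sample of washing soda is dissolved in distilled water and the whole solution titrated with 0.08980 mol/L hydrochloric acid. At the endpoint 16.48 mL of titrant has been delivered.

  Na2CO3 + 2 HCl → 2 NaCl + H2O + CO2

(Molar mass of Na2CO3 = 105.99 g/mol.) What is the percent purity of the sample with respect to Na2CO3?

n(HCl) = 0.01648 L × 0.08980 mol/L = 1.480 × 10^-3 mol
From the 1:2 ratio, n(Na2CO3) = 1/2 × 1.480 × 10^-3 = 7.400 × 10^-4 mol
mass of Na2CO3 = 7.400 × 10^-4 × 105.99 g/mol = 0.07843 g
% Na2CO3 = 0.07843 / 0.09491 × 100 = 82.63 %

82.63 %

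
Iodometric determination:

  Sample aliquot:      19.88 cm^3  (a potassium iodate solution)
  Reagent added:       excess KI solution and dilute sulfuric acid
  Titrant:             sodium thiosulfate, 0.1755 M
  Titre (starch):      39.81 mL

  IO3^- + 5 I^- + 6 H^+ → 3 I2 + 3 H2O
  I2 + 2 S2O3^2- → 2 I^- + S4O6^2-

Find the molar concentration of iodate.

n(S2O3^2-) = 0.03981 × 0.1755 = 6.987 × 10^-3 mol
n(I2) = n(S2O3^2-)/2 = 3.493 × 10^-3 mol
From the 1:3 ratio, n(IO3^-) in the aliquot = 1/3 × 3.493 × 10^-3 = 1.164 × 10^-3 mol
[IO3^-] = 1.164 × 10^-3 / 0.01988 = 0.05857 mol/L

0.05857 M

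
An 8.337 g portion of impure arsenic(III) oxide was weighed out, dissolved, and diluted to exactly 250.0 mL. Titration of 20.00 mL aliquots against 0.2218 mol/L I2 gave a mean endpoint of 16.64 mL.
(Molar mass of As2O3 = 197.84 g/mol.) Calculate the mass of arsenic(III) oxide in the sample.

4.564 g

As2O3 + 2 I2 + 2 H2O → As2O5 + 4 HI
n(I2) per titration = 0.01664 × 0.2218 = 3.691 × 10^-3 mol
From the 1:2 ratio, n(As2O3) in each aliquot = 1/2 × 3.691 × 10^-3 = 1.845 × 10^-3 mol
n(As2O3) in the whole flask = 1.845 × 10^-3 × 250.0/20.00 = 0.02307 mol
mass of As2O3 = 0.02307 × 197.84 = 4.564 g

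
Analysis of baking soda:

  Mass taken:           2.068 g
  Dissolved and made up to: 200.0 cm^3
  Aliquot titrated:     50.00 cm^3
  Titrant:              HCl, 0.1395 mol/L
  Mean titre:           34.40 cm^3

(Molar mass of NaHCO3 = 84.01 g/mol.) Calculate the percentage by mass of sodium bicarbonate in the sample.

77.98 %

NaHCO3 + HCl → NaCl + H2O + CO2
n(HCl) per titration = 0.03440 × 0.1395 = 4.799 × 10^-3 mol
n(NaHCO3) in each aliquot = 4.799 × 10^-3 mol (1:1 ratio)
n(NaHCO3) in the whole flask = 4.799 × 10^-3 × 200.0/50.00 = 0.01920 mol
mass of NaHCO3 = 0.01920 × 84.01 = 1.613 g
% NaHCO3 = 1.613 / 2.068 × 100 = 77.98 %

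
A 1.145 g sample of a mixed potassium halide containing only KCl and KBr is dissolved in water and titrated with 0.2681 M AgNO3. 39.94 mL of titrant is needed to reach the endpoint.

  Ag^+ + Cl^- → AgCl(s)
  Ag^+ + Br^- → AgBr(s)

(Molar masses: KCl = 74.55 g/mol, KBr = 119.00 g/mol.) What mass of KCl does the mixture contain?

n(AgNO3) = 0.03994 × 0.2681 = 0.01071 mol
Let x = n(KCl), y = n(KBr).
Titrant: 1x + 1y = 0.01071;  mass: 74.55x + 119.00y = 1.145
Solving, x = 2.908 × 10^-3 mol, y = 7.800 × 10^-3 mol
mass of KCl = 2.908 × 10^-3 × 74.55 = 0.2168 g

0.2168 g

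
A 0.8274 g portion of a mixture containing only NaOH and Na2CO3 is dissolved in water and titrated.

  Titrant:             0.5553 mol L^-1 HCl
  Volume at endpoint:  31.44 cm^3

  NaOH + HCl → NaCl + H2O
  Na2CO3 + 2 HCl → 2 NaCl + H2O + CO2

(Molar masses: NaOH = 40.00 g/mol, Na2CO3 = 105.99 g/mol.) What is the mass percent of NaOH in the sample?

36.39 %

n(HCl) = 0.03144 × 0.5553 = 0.01746 mol
Let x = n(NaOH), y = n(Na2CO3).
Titrant: 1x + 2y = 0.01746;  mass: 40.00x + 105.99y = 0.8274
Solving, x = 7.528 × 10^-3 mol, y = 4.966 × 10^-3 mol
mass of NaOH = 7.528 × 10^-3 × 40.00 = 0.3011 g
% NaOH = 0.3011 / 0.8274 × 100 = 36.39 %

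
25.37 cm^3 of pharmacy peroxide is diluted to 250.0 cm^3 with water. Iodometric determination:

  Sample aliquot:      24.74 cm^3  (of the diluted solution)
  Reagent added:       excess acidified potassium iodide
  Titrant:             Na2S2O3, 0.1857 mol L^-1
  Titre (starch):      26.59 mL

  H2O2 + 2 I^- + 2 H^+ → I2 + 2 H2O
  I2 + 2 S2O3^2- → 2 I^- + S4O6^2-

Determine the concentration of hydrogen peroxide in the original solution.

0.9834 mol/L

n(S2O3^2-) = 0.02659 × 0.1857 = 4.938 × 10^-3 mol
n(I2) = n(S2O3^2-)/2 = 2.469 × 10^-3 mol
n(H2O2) in the aliquot = 2.469 × 10^-3 mol (1:1 ratio)
[H2O2]_dilute = 2.469 × 10^-3 / 0.02474 = 0.09979 mol/L
[H2O2]_original = 0.09979 × 250.0/25.37 = 0.9834 mol/L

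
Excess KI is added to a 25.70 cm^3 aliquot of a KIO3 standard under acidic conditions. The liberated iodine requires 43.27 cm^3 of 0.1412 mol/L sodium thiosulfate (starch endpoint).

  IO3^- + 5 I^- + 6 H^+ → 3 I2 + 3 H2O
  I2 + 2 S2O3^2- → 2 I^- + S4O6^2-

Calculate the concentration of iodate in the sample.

0.03962 mol/L

n(S2O3^2-) = 0.04327 × 0.1412 = 6.110 × 10^-3 mol
n(I2) = n(S2O3^2-)/2 = 3.055 × 10^-3 mol
From the 1:3 ratio, n(IO3^-) in the aliquot = 1/3 × 3.055 × 10^-3 = 1.018 × 10^-3 mol
[IO3^-] = 1.018 × 10^-3 / 0.02570 = 0.03962 mol/L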